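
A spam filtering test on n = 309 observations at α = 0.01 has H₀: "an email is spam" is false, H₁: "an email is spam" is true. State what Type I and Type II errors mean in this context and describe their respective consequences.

Type I (false positive): concluding that an email is spam when it is not — a legitimate email is sent to the spam folder and the user misses it. Type II (false negative): failing to conclude that an email is spam when it is — a spam email lands in the inbox. Which is costlier depends on domain priorities and is a judgement call rather than a statistical fact.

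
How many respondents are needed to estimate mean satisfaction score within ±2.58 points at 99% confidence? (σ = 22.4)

n = (z*σ/E)² = (2.576×22.4/2.58)² = 500.2 → n = 501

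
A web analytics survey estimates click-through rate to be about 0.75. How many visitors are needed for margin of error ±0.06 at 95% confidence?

n = z²p(1-p)/E² = 1.96²×0.75×0.25/0.06² = 200.1 → n = 201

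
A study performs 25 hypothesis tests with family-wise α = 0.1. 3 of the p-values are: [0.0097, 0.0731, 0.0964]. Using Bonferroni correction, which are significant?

Bonferroni α = 0.1/25 = 0.004. None of the given p-values are significant.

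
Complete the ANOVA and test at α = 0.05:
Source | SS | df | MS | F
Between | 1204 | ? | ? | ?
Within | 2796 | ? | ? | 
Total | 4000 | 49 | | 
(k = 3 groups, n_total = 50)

df_between = 2, df_within = 47. MS_between = 602.0, MS_within = 59.49. F = 10.119, F_crit ≈ 3.195. Reject H₀.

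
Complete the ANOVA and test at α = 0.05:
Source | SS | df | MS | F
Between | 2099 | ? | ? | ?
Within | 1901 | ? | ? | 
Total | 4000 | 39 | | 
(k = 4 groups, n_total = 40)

df_between = 3, df_within = 36. MS_between = 699.67, MS_within = 52.81. F = 13.25, F_crit ≈ 2.866. Reject H₀.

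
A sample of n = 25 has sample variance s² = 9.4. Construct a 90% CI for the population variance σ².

df = 24. χ²_{0.05} = 36.415, χ²_{0.95} = 13.848. CI for σ² = ((n-1)s²/χ²_{α/2}, (n-1)s²/χ²_{1-α/2}) = (24·9.4/36.415, 24·9.4/13.848) = (6.2, 16.29)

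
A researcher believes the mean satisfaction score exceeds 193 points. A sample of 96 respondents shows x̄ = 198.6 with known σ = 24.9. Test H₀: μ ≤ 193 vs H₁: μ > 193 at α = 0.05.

z = 2.204. Critical value: 1.645. Reject H₀.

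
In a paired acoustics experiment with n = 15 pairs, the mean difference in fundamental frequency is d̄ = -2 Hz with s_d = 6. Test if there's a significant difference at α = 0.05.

t = d̄/(s_d/√n) = -2/(6/√15) = -1.291. df = 14, critical t = ±2.145. Fail to reject H₀.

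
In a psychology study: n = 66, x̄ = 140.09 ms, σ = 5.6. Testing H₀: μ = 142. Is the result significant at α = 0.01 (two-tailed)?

z = (140.09 - 142)/(5.6/√66) = -2.771. Since |z| > 2.576, significant at α = 0.01.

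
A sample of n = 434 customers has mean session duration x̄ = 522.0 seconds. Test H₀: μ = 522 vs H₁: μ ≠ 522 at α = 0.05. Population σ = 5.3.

z = (x̄ - μ₀)/(σ/√n) = (522.0 - 522)/(5.3/√434) = 0.0. Critical value: ±1.96. Since |0.0| ≤ 1.96, Fail to reject H₀.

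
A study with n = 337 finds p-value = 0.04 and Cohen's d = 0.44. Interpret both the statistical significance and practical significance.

Statistically significant (p = 0.04 < 0.05). Cohen's d = 0.44 indicates a small effect size. Both statistical and practical significance should be considered.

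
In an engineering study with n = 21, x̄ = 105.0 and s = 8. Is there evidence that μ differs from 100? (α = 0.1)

t = (x̄ - μ₀)/(s/√n) = (105.0 - 100)/(8/√21) = 2.864. df = 20, critical t = ±1.725. Reject H₀.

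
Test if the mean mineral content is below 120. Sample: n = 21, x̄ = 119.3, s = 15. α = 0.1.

t = (119.3 - 120)/(15/√21) = -0.214, df = 20. Critical t = -1.325. Fail to reject H₀.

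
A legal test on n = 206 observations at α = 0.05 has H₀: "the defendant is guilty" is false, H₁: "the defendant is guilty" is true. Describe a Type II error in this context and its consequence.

Type II error: failing to reject H₀ when it is false — concluding that the defendant is guilty is not supported when in fact it is. Consequence: acquitting a guilty person.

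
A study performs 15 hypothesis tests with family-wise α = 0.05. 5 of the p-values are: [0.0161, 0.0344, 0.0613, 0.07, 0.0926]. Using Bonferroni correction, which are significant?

Bonferroni α = 0.05/15 = 0.00333. None of the given p-values are significant.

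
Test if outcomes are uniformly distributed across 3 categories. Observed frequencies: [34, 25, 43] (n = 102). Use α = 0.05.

Expected = 34 each. χ² = Σ(O-E)²/E = 4.765. df = 2, critical value = 5.991. Fail to reject H₀.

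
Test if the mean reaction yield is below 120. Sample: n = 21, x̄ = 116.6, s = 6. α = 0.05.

t = (116.6 - 120)/(6/√21) = -2.597, df = 20. Critical t = -1.725. Reject H₀.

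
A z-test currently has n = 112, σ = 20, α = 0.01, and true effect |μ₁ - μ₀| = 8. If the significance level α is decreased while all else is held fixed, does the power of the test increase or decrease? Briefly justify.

Power decreases: a smaller α raises the critical value, so less of the H₁ sampling distribution falls in the rejection region.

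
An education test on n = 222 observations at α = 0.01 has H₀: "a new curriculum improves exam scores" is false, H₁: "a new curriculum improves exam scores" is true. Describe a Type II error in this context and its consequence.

Type II error: failing to reject H₀ when it is false — concluding that a new curriculum improves exam scores is not supported when in fact it is. Consequence: keeping the old curriculum when the new one would have helped students.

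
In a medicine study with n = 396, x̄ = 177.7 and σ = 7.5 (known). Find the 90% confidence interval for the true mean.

CI = x̄ ± z*(σ/√n) = 177.7 ± 1.645(7.5/√396) = 177.7 ± 0.62 = (177.08, 178.32)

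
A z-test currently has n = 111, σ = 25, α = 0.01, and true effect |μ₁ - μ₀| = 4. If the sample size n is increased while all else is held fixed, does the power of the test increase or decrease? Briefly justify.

Power increases: a larger n shrinks the standard error σ/√n, moving the sampling distribution under H₁ further from the critical value.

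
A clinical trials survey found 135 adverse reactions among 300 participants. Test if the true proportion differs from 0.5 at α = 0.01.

p̂ = 0.45, p₀ = 0.5. z = (p̂ - p₀)/√(p₀(1-p₀)/n) = -1.732. Critical: ±2.576. Fail to reject H₀.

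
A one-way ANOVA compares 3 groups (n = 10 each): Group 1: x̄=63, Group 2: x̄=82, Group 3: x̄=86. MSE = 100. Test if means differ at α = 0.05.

Grand mean = 77.0. SS_between = 3020.0, MS_between = 1510.0. F = 15.1, F_crit ≈ 3.354. Reject H₀.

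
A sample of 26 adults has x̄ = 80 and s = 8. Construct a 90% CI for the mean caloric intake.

CI = x̄ ± t*(s/√n) = 80 ± 1.708(8/√26) = (77.32, 82.68)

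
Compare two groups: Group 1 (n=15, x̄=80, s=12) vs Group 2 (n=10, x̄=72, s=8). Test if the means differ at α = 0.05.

Pooled sp = 10.62. t = 1.846, df = 23. Critical t = ±2.069. Fail to reject H₀.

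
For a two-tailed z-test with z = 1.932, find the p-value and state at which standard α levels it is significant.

p = 2·P(Z > |1.932|) = 2·(1 - Φ(1.932)) ≈ 0.0534. Significant at α = 0.1.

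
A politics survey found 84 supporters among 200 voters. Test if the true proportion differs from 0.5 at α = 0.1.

p̂ = 0.42, p₀ = 0.5. z = (p̂ - p₀)/√(p₀(1-p₀)/n) = -2.263. Critical: ±1.645. Reject H₀.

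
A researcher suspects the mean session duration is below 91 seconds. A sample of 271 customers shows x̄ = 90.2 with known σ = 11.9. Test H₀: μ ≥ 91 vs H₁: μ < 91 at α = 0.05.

z = -1.107. Critical value: -1.645. Fail to reject H₀.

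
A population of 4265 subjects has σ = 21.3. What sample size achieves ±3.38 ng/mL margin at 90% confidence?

Without FPC: n₀ = (1.645×21.3/3.38)² = 107.463. With FPC: n = n₀N/(n₀+N-1) = 104.8 → n = 105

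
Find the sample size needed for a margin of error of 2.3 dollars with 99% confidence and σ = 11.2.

n = (z*σ/E)² = (2.576×11.2/2.3)² = 157.4 → n = 158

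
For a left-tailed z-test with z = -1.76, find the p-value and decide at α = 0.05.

p = P(Z < -1.76) = Φ(-1.76) ≈ 0.0392. Since p < 0.05, reject H₀ (significant) at α = 0.05.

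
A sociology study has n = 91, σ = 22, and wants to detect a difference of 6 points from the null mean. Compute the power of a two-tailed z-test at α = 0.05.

SE = σ/√n = 22/√91 = 2.306. Non-centrality λ = d/SE = 6/2.306 = 2.602. Power ≈ Φ(λ - z_{α/2}) = Φ(2.602 - 1.96) = Φ(0.642) = 0.739.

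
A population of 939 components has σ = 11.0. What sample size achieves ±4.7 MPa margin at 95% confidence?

Without FPC: n₀ = (1.96×11.0/4.7)² = 21.043. With FPC: n = n₀N/(n₀+N-1) = 20.6 → n = 21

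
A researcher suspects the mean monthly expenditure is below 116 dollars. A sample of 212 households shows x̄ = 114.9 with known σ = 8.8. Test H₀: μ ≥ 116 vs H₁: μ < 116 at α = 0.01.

z = -1.82. Critical value: -2.33. Fail to reject H₀.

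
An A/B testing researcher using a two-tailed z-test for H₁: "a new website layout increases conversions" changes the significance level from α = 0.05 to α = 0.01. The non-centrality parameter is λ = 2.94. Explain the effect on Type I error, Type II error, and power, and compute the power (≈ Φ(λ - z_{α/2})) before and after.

Decreasing α from 0.05 to 0.01:
• Type I error rate decreases (α is the Type I rate by definition).
• Critical value moves from z_{α/2} = 1.96 to 2.576, so power = Φ(λ - z_{α/2}) goes from Φ(2.94 - 1.96) = 0.836 to Φ(2.94 - 2.576) = 0.642.
• Type II error rate β = 1 - power therefore increases (0.164 → 0.358).
Appropriate when false positives are costly — here, rolling out a layout that doesn't actually help — wasted engineering effort.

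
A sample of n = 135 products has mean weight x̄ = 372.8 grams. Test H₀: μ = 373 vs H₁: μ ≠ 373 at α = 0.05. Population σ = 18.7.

z = (x̄ - μ₀)/(σ/√n) = (372.8 - 373)/(18.7/√135) = -0.124. Critical value: ±1.96. Since |-0.124| ≤ 1.96, Fail to reject H₀.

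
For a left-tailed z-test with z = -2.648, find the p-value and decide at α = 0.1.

p = P(Z < -2.648) = Φ(-2.648) ≈ 0.004. Since p < 0.1, reject H₀ (significant) at α = 0.1.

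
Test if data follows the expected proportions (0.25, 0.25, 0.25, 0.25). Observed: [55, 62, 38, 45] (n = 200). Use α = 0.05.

Expected: [50.0, 50.0, 50.0, 50.0]. χ² = 6.76. df = 3, critical = 7.815. Fail to reject H₀.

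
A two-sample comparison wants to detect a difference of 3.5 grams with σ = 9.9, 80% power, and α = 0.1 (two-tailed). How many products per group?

n per group = 2(z_α/2 + z_β)²σ²/d² = 2×(1.645 + 0.84)²×9.9²/3.5² = 98.8 → n = 99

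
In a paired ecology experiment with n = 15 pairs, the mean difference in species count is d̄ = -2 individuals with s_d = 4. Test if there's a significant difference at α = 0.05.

t = d̄/(s_d/√n) = -2/(4/√15) = -1.936. df = 14, critical t = ±2.145. Fail to reject H₀.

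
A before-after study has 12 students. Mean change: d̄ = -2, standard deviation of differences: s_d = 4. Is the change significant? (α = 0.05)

t = d̄/(s_d/√n) = -2/(4/√12) = -1.732. df = 11, critical t = ±2.201. Fail to reject H₀.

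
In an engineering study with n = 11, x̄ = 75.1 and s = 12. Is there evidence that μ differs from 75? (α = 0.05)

t = (x̄ - μ₀)/(s/√n) = (75.1 - 75)/(12/√11) = 0.028. df = 10, critical t = ±2.228. Fail to reject H₀.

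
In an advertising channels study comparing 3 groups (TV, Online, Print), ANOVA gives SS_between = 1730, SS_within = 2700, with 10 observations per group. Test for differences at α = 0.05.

df_between = 2, df_within = 27. F = MS_between/MS_within = 865.0/100.0 = 8.65. F_crit ≈ 3.354. Reject H₀. At least one mean differs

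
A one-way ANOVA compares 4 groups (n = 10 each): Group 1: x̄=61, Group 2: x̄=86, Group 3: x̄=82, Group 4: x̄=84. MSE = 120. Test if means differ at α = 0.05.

Grand mean = 78.25. SS_between = 4047.5, MS_between = 1349.17. F = 11.243, F_crit ≈ 2.866. Reject H₀.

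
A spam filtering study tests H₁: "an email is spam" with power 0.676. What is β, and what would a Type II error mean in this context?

β = 1 - power = 1 - 0.676 = 0.324. A Type II error is failing to reject H₀ when H₀ is false (false negative) — here, failing to conclude that an email is spam when in fact it is true. Consequence: a spam email lands in the inbox.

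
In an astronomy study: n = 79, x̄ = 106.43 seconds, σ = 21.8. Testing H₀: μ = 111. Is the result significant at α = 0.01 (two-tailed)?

z = (106.43 - 111)/(21.8/√79) = -1.863. Since |z| ≤ 2.576, not significant at α = 0.01.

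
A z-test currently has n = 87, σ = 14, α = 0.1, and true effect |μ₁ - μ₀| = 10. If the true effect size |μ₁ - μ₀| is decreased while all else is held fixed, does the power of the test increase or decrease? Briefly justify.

Power decreases: a smaller true effect decreases the non-centrality λ = |μ₁ - μ₀|/(σ/√n).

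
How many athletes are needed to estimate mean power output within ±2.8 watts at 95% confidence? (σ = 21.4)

n = (z*σ/E)² = (1.96×21.4/2.8)² = 224.4 → n = 225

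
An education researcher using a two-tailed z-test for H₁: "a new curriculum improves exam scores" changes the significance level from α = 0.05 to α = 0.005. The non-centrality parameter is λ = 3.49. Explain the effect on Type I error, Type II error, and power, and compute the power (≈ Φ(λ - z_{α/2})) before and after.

Decreasing α from 0.05 to 0.005:
• Type I error rate decreases (α is the Type I rate by definition).
• Critical value moves from z_{α/2} = 1.96 to 2.807, so power = Φ(λ - z_{α/2}) goes from Φ(3.49 - 1.96) = 0.937 to Φ(3.49 - 2.807) = 0.753.
• Type II error rate β = 1 - power therefore increases (0.063 → 0.247).
Appropriate when false positives are costly — here, adopting a curriculum that gives no real benefit — disruption for nothing.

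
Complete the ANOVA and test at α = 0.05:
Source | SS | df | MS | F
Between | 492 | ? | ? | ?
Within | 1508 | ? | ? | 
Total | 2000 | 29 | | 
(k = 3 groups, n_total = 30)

df_between = 2, df_within = 27. MS_between = 246.0, MS_within = 55.85. F = 4.405, F_crit ≈ 3.354. Reject H₀.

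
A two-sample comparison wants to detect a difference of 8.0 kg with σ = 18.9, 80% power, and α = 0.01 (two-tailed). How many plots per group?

n per group = 2(z_α/2 + z_β)²σ²/d² = 2×(2.576 + 0.84)²×18.9²/8.0² = 130.3 → n = 131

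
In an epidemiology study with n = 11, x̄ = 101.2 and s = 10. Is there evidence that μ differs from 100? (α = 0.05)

t = (x̄ - μ₀)/(s/√n) = (101.2 - 100)/(10/√11) = 0.398. df = 10, critical t = ±2.228. Fail to reject H₀.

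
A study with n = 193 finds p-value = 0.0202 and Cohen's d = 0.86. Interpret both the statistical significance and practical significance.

Statistically significant (p = 0.0202 < 0.05). Cohen's d = 0.86 indicates a large effect size. Both statistical and practical significance should be considered.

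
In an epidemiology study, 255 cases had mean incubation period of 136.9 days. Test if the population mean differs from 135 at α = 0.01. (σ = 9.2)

z = (x̄ - μ₀)/(σ/√n) = (136.9 - 135)/(9.2/√255) = 3.298. Critical value: ±2.576. Since |3.298| > 2.576, Reject H₀.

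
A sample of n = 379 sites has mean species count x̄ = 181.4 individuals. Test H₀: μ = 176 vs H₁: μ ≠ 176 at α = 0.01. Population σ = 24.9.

z = (x̄ - μ₀)/(σ/√n) = (181.4 - 176)/(24.9/√379) = 4.222. Critical value: ±2.576. Since |4.222| > 2.576, Reject H₀.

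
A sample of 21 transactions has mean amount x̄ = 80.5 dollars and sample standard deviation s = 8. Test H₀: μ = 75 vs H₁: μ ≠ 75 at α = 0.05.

t = (x̄ - μ₀)/(s/√n) = (80.5 - 75)/(8/√21) = 3.151. df = 20, critical t = ±2.086. Reject H₀.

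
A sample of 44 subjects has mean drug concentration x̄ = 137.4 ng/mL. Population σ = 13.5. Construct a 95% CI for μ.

CI = x̄ ± z*(σ/√n) = 137.4 ± 1.96(13.5/√44) = 137.4 ± 3.99 = (133.41, 141.39)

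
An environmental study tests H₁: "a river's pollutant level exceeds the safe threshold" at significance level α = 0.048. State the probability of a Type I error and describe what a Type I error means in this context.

P(Type I error) = α = 0.048. A Type I error is rejecting H₀ when H₀ is actually true (false positive) — here, concluding that a river's pollutant level exceeds the safe threshold when in fact this is not the case. Consequence: shutting down a compliant factory unnecessarily.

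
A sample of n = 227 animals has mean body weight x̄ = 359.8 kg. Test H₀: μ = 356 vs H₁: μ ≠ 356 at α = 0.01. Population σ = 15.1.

z = (x̄ - μ₀)/(σ/√n) = (359.8 - 356)/(15.1/√227) = 3.792. Critical value: ±2.576. Since |3.792| > 2.576, Reject H₀.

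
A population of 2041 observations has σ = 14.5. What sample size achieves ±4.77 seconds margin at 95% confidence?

Without FPC: n₀ = (1.96×14.5/4.77)² = 35.499. With FPC: n = n₀N/(n₀+N-1) = 34.9 → n = 35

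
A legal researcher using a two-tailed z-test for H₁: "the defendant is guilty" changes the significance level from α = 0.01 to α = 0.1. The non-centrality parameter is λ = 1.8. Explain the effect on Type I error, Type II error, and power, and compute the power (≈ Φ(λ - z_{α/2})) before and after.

Increasing α from 0.01 to 0.1:
• Type I error rate increases (α is the Type I rate by definition).
• Critical value moves from z_{α/2} = 2.576 to 1.645, so power = Φ(λ - z_{α/2}) goes from Φ(1.8 - 2.576) = 0.219 to Φ(1.8 - 1.645) = 0.562.
• Type II error rate β = 1 - power therefore decreases (0.781 → 0.438).
Appropriate when false negatives are costly — here, acquitting a guilty person.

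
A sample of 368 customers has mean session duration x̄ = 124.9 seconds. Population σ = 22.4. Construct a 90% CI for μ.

CI = x̄ ± z*(σ/√n) = 124.9 ± 1.645(22.4/√368) = 124.9 ± 1.92 = (122.98, 126.82)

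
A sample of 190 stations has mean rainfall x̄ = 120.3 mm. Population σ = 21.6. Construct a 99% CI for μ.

CI = x̄ ± z*(σ/√n) = 120.3 ± 2.576(21.6/√190) = 120.3 ± 4.04 = (116.26, 124.34)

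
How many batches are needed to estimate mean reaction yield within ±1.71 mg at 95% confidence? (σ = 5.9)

n = (z*σ/E)² = (1.96×5.9/1.71)² = 45.7 → n = 46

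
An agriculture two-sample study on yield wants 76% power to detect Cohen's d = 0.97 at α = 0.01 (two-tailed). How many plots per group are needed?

z_{α/2} = 2.576, z_β = Φ⁻¹(0.76) = 0.706. For large effect (d = 0.97): n per group = 2(z_{α/2} + z_β)²/d² = 2(2.576 + 0.706)²/0.97² = 22.9 → 23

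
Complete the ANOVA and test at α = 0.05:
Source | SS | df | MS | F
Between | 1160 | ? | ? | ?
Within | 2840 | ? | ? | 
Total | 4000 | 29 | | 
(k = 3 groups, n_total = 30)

df_between = 2, df_within = 27. MS_between = 580.0, MS_within = 105.19. F = 5.514, F_crit ≈ 3.354. Reject H₀.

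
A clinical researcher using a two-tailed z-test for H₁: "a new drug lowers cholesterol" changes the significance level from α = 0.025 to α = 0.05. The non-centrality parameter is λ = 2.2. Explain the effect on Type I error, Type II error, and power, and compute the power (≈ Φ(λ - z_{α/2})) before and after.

Increasing α from 0.025 to 0.05:
• Type I error rate increases (α is the Type I rate by definition).
• Critical value moves from z_{α/2} = 2.241 to 1.96, so power = Φ(λ - z_{α/2}) goes from Φ(2.2 - 2.241) = 0.484 to Φ(2.2 - 1.96) = 0.595.
• Type II error rate β = 1 - power therefore decreases (0.516 → 0.405).
Appropriate when false negatives are costly — here, shelving an effective drug — patients miss out on a treatment that would have helped.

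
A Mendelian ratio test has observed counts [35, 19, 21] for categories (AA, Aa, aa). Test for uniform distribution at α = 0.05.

Expected = 25 each. χ² = Σ(O-E)²/E = 6.08. df = 2, critical value = 5.991. Reject H₀.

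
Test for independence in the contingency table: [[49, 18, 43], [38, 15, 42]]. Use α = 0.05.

χ² = 0.581. df = 2, critical = 5.991. Fail to reject H₀. No evidence of dependence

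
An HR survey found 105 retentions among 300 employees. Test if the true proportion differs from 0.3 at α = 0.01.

p̂ = 0.35, p₀ = 0.3. z = (p̂ - p₀)/√(p₀(1-p₀)/n) = 1.89. Critical: ±2.576. Fail to reject H₀.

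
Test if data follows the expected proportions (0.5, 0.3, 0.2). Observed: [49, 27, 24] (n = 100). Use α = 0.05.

Expected: [50.0, 30.0, 20.0]. χ² = 1.12. df = 2, critical = 5.991. Fail to reject H₀.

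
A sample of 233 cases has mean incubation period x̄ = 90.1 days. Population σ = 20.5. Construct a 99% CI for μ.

CI = x̄ ± z*(σ/√n) = 90.1 ± 2.576(20.5/√233) = 90.1 ± 3.46 = (86.64, 93.56)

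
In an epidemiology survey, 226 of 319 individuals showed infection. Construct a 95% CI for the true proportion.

p̂ = 0.708. CI = p̂ ± z*√(p̂(1-p̂)/n) = (0.659, 0.758)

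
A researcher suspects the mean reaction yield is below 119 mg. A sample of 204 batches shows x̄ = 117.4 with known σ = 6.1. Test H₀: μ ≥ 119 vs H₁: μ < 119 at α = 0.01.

z = -3.746. Critical value: -2.33. Reject H₀.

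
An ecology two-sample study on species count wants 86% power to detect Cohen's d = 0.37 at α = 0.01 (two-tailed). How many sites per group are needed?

z_{α/2} = 2.576, z_β = Φ⁻¹(0.86) = 1.08. For small effect (d = 0.37): n per group = 2(z_{α/2} + z_β)²/d² = 2(2.576 + 1.08)²/0.37² = 195.3 → 196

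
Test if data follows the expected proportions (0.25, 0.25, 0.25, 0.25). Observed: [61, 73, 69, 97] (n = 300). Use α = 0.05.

Expected: [75.0, 75.0, 75.0, 75.0]. χ² = 9.6. df = 3, critical = 7.815. Reject H₀.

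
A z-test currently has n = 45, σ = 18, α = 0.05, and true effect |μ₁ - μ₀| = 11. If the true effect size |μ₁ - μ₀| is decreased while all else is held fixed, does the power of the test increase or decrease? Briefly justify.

Power decreases: a smaller true effect decreases the non-centrality λ = |μ₁ - μ₀|/(σ/√n).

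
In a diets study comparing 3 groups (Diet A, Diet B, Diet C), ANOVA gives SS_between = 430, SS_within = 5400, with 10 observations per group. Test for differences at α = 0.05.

df_between = 2, df_within = 27. F = MS_between/MS_within = 215.0/200.0 = 1.075. F_crit ≈ 3.354. Fail to reject H₀.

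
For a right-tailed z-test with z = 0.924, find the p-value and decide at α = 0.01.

p = P(Z > 0.924) = 1 - Φ(0.924) ≈ 0.1777. Since p ≥ 0.01, fail to reject H₀ (not significant) at α = 0.01.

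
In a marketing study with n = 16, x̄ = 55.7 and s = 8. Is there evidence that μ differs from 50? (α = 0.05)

t = (x̄ - μ₀)/(s/√n) = (55.7 - 50)/(8/√16) = 2.85. df = 15, critical t = ±2.131. Reject H₀.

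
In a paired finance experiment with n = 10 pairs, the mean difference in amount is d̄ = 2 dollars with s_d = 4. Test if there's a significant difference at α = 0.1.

t = d̄/(s_d/√n) = 2/(4/√10) = 1.581. df = 9, critical t = ±1.833. Fail to reject H₀.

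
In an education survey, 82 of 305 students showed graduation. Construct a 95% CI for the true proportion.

p̂ = 0.269. CI = p̂ ± z*√(p̂(1-p̂)/n) = (0.219, 0.319)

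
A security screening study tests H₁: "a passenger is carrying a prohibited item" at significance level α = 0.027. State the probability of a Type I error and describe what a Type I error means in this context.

P(Type I error) = α = 0.027. A Type I error is rejecting H₀ when H₀ is actually true (false positive) — here, concluding that a passenger is carrying a prohibited item when in fact this is not the case. Consequence: detaining an innocent passenger — delay and inconvenience.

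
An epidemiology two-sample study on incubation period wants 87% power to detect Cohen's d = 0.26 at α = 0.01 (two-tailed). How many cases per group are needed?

z_{α/2} = 2.576, z_β = Φ⁻¹(0.87) = 1.126. For small effect (d = 0.26): n per group = 2(z_{α/2} + z_β)²/d² = 2(2.576 + 1.126)²/0.26² = 405.5 → 406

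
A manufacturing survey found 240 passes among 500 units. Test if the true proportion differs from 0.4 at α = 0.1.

p̂ = 0.48, p₀ = 0.4. z = (p̂ - p₀)/√(p₀(1-p₀)/n) = 3.651. Critical: ±1.645. Reject H₀.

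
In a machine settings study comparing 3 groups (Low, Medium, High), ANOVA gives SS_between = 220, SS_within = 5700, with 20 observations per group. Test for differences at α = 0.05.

df_between = 2, df_within = 57. F = MS_between/MS_within = 110.0/100.0 = 1.1. F_crit ≈ 3.159. Fail to reject H₀.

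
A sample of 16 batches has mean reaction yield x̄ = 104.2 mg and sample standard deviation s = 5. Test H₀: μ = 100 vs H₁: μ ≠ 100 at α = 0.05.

t = (x̄ - μ₀)/(s/√n) = (104.2 - 100)/(5/√16) = 3.36. df = 15, critical t = ±2.131. Reject H₀.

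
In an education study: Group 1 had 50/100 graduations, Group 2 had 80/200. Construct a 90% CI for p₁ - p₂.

p̂₁ = 0.5, p̂₂ = 0.4. Difference = 0.1. CI = (-0.0, 0.2)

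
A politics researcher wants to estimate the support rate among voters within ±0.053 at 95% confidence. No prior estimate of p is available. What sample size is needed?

Conservative approach: use p = 0.5 (maximizes p(1-p) = 0.25). n = z²(0.25)/E² = 1.96²×0.25/0.053² = 341.9 → n = 342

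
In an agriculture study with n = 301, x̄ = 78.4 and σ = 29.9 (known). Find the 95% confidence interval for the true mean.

CI = x̄ ± z*(σ/√n) = 78.4 ± 1.96(29.9/√301) = 78.4 ± 3.38 = (75.02, 81.78)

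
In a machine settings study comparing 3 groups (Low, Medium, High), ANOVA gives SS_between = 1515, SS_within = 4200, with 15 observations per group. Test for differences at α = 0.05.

df_between = 2, df_within = 42. F = MS_between/MS_within = 757.5/100.0 = 7.575. F_crit ≈ 3.22. Reject H₀. At least one mean differs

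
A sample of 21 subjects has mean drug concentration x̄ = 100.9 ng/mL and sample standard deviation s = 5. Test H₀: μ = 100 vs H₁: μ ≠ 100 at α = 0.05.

t = (x̄ - μ₀)/(s/√n) = (100.9 - 100)/(5/√21) = 0.825. df = 20, critical t = ±2.086. Fail to reject H₀.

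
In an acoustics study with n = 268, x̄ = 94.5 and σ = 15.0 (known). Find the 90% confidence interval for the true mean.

CI = x̄ ± z*(σ/√n) = 94.5 ± 1.645(15.0/√268) = 94.5 ± 1.51 = (92.99, 96.01)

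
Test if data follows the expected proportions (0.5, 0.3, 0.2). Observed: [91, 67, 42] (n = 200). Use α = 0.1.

Expected: [100.0, 60.0, 40.0]. χ² = 1.727. df = 2, critical = 4.605. Fail to reject H₀.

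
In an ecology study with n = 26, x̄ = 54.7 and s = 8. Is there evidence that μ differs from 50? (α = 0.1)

t = (x̄ - μ₀)/(s/√n) = (54.7 - 50)/(8/√26) = 2.996. df = 25, critical t = ±1.708. Reject H₀.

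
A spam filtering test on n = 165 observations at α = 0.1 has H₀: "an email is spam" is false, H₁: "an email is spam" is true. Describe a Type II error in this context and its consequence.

Type II error: failing to reject H₀ when it is false — concluding that an email is spam is not supported when in fact it is. Consequence: a spam email lands in the inbox.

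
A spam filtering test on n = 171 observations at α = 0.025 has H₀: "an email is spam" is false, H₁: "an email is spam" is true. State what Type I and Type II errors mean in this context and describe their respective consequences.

Type I (false positive): concluding that an email is spam when it is not — a legitimate email is sent to the spam folder and the user misses it. Type II (false negative): failing to conclude that an email is spam when it is — a spam email lands in the inbox. Which is costlier depends on domain priorities and is a judgement call rather than a statistical fact.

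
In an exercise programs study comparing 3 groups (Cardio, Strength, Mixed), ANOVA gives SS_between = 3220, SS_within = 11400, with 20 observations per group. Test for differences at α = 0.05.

df_between = 2, df_within = 57. F = MS_between/MS_within = 1610.0/200.0 = 8.05. F_crit ≈ 3.159. Reject H₀. At least one mean differs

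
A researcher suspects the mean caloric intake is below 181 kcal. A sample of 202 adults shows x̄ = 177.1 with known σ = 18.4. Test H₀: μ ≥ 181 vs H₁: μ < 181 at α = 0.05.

z = -3.012. Critical value: -1.645. Reject H₀.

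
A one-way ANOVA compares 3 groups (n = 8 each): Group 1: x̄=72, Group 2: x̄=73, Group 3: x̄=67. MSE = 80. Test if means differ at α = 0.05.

Grand mean = 70.67. SS_between = 165.33, MS_between = 82.67. F = 1.033, F_crit ≈ 3.467. Fail to reject H₀.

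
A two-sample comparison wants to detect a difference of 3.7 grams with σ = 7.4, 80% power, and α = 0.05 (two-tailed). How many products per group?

n per group = 2(z_α/2 + z_β)²σ²/d² = 2×(1.96 + 0.84)²×7.4²/3.7² = 62.7 → n = 63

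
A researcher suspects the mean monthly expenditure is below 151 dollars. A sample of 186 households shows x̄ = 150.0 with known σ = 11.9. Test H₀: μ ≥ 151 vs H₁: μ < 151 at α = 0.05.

z = -1.146. Critical value: -1.645. Fail to reject H₀.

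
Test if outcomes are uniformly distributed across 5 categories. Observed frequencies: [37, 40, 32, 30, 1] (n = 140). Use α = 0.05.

Expected = 28 each. χ² = Σ(O-E)²/E = 34.786. df = 4, critical value = 9.488. Reject H₀.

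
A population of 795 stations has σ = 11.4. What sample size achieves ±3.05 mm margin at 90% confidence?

Without FPC: n₀ = (1.645×11.4/3.05)² = 37.804. With FPC: n = n₀N/(n₀+N-1) = 36.1 → n = 37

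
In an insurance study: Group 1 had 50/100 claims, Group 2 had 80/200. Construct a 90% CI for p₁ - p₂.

p̂₁ = 0.5, p̂₂ = 0.4. Difference = 0.1. CI = (-0.0, 0.2)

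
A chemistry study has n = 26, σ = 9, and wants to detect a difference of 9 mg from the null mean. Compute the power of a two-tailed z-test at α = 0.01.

SE = σ/√n = 9/√26 = 1.765. Non-centrality λ = d/SE = 9/1.765 = 5.099. Power ≈ Φ(λ - z_{α/2}) = Φ(5.099 - 2.576) = Φ(2.523) = 0.994.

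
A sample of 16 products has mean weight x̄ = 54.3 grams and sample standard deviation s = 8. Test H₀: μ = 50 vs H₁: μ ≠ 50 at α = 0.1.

t = (x̄ - μ₀)/(s/√n) = (54.3 - 50)/(8/√16) = 2.15. df = 15, critical t = ±1.753. Reject H₀.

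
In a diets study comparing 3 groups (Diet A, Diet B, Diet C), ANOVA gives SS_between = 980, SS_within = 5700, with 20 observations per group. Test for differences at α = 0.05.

df_between = 2, df_within = 57. F = MS_between/MS_within = 490.0/100.0 = 4.9. F_crit ≈ 3.159. Reject H₀. At least one mean differs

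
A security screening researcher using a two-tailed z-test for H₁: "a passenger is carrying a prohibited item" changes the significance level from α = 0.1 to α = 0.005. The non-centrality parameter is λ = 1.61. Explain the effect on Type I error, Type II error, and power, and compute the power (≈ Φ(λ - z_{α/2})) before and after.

Decreasing α from 0.1 to 0.005:
• Type I error rate decreases (α is the Type I rate by definition).
• Critical value moves from z_{α/2} = 1.645 to 2.807, so power = Φ(λ - z_{α/2}) goes from Φ(1.61 - 1.645) = 0.486 to Φ(1.61 - 2.807) = 0.116.
• Type II error rate β = 1 - power therefore increases (0.514 → 0.884).
Appropriate when false positives are costly — here, detaining an innocent passenger — delay and inconvenience.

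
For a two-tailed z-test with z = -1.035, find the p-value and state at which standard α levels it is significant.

p = 2·P(Z > |-1.035|) = 2·(1 - Φ(1.035)) ≈ 0.3007. Not significant at any standard level.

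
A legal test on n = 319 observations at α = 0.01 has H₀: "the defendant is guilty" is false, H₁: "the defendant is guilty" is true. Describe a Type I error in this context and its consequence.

Type I error: rejecting H₀ when it is true — concluding that the defendant is guilty when in fact it is not. Consequence: convicting an innocent person.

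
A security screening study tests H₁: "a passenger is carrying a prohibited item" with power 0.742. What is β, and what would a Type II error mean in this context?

β = 1 - power = 1 - 0.742 = 0.258. A Type II error is failing to reject H₀ when H₀ is false (false negative) — here, failing to conclude that a passenger is carrying a prohibited item when in fact it is true. Consequence: letting a prohibited item through — security breach.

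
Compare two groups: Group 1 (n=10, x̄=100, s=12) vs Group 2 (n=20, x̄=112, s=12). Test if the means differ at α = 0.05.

Pooled sp = 12.0. t = -2.582, df = 28. Critical t = ±2.048. Reject H₀.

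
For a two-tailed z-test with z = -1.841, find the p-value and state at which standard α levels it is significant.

p = 2·P(Z > |-1.841|) = 2·(1 - Φ(1.841)) ≈ 0.0656. Significant at α = 0.1.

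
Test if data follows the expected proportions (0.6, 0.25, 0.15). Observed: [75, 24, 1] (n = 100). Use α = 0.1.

Expected: [60.0, 25.0, 15.0]. χ² = 16.857. df = 2, critical = 4.605. Reject H₀.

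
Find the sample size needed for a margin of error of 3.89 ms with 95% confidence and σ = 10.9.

n = (z*σ/E)² = (1.96×10.9/3.89)² = 30.2 → n = 31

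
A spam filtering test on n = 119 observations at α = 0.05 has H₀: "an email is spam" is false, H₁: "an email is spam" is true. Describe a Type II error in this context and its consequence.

Type II error: failing to reject H₀ when it is false — concluding that an email is spam is not supported when in fact it is. Consequence: a spam email lands in the inbox.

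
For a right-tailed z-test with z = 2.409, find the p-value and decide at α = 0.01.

p = P(Z > 2.409) = 1 - Φ(2.409) ≈ 0.008. Since p < 0.01, reject H₀ (significant) at α = 0.01.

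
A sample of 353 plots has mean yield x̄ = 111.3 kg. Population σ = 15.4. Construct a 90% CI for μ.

CI = x̄ ± z*(σ/√n) = 111.3 ± 1.645(15.4/√353) = 111.3 ± 1.35 = (109.95, 112.65)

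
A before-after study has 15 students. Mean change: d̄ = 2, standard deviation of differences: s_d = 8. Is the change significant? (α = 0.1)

t = d̄/(s_d/√n) = 2/(8/√15) = 0.968. df = 14, critical t = ±1.761. Fail to reject H₀.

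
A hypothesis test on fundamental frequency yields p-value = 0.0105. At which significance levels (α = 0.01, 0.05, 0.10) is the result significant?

p = 0.0105. Significant at: α = 0.05, 0.1.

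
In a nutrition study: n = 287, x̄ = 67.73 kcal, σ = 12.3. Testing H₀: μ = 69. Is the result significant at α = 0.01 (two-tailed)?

z = (67.73 - 69)/(12.3/√287) = -1.749. Since |z| ≤ 2.576, not significant at α = 0.01.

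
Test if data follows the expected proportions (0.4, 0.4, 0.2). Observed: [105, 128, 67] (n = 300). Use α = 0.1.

Expected: [120.0, 120.0, 60.0]. χ² = 3.225. df = 2, critical = 4.605. Fail to reject H₀.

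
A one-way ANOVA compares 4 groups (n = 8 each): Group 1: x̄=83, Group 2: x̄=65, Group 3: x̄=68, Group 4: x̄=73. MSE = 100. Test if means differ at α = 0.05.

Grand mean = 72.25. SS_between = 1494.0, MS_between = 498.0. F = 4.98, F_crit ≈ 2.947. Reject H₀.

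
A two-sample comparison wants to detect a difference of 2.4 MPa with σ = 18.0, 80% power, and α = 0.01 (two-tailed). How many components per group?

n per group = 2(z_α/2 + z_β)²σ²/d² = 2×(2.576 + 0.84)²×18.0²/2.4² = 1312.8 → n = 1313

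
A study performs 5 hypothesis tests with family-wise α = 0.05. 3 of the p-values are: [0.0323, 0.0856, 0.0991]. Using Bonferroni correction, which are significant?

Bonferroni α = 0.05/5 = 0.01. None of the given p-values are significant.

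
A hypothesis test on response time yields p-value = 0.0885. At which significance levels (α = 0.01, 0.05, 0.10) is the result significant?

p = 0.0885. Significant at: α = 0.1.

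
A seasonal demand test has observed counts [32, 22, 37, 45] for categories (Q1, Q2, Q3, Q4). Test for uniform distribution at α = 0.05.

Expected = 34 each. χ² = Σ(O-E)²/E = 8.176. df = 3, critical value = 7.815. Reject H₀.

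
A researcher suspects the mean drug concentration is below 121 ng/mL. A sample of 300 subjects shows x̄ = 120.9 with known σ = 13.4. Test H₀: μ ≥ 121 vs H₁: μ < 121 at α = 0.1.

z = -0.129. Critical value: -1.28. Fail to reject H₀.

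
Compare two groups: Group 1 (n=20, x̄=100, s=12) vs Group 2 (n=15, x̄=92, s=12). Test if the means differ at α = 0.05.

Pooled sp = 12.0. t = 1.952, df = 33. Critical t = ±2.035. Fail to reject H₀.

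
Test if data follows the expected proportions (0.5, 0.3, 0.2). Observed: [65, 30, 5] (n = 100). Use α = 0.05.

Expected: [50.0, 30.0, 20.0]. χ² = 15.75. df = 2, critical = 5.991. Reject H₀.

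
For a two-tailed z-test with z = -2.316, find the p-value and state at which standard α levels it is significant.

p = 2·P(Z > |-2.316|) = 2·(1 - Φ(2.316)) ≈ 0.0206. Significant at α = 0.1; Significant at α = 0.05.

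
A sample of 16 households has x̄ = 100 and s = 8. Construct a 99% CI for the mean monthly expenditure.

CI = x̄ ± t*(s/√n) = 100 ± 2.947(8/√16) = (94.11, 105.89)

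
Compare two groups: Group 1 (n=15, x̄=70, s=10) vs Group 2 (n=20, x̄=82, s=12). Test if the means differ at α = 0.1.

Pooled sp = 11.2. t = -3.138, df = 33. Critical t = ±1.692. Reject H₀.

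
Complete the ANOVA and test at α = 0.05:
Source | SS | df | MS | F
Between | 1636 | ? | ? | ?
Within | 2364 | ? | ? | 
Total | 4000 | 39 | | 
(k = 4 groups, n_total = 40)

df_between = 3, df_within = 36. MS_between = 545.33, MS_within = 65.67. F = 8.305, F_crit ≈ 2.866. Reject H₀.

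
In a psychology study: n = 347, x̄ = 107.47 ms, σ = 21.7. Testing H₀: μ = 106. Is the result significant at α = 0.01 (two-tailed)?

z = (107.47 - 106)/(21.7/√347) = 1.262. Since |z| ≤ 2.576, not significant at α = 0.01.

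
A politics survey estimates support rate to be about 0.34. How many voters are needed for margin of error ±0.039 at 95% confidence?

n = z²p(1-p)/E² = 1.96²×0.34×0.66/0.039² = 566.8 → n = 567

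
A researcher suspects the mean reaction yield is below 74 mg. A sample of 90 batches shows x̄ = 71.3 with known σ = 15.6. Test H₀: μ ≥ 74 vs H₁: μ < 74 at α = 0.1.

z = -1.642. Critical value: -1.28. Reject H₀.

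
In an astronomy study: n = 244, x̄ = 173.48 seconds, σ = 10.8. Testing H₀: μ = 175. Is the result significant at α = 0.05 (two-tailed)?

z = (173.48 - 175)/(10.8/√244) = -2.198. Since |z| > 1.96, significant at α = 0.05.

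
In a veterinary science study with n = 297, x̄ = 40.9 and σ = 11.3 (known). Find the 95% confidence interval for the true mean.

CI = x̄ ± z*(σ/√n) = 40.9 ± 1.96(11.3/√297) = 40.9 ± 1.29 = (39.61, 42.19)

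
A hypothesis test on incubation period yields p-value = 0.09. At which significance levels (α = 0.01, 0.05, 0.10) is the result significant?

p = 0.09. Significant at: α = 0.1.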